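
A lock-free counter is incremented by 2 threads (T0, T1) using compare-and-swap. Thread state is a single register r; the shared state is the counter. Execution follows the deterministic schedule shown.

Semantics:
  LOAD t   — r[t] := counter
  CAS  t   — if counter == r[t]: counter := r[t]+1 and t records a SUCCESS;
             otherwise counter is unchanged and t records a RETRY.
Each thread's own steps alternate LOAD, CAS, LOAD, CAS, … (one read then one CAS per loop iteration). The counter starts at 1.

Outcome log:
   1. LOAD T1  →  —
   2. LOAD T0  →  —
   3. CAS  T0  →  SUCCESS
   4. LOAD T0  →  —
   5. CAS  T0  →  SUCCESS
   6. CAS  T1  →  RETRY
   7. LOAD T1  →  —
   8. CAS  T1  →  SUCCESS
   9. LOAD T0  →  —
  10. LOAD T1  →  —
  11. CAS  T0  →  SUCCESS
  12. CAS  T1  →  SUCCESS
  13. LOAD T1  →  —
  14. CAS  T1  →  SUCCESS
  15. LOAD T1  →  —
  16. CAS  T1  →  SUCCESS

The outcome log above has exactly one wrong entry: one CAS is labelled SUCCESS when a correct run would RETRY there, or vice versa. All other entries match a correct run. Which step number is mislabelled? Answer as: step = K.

step = 12

Reference trace:
1. LOAD T1 → mem=1 r[T1]=1 [LOAD]
2. LOAD T0 → mem=1 r[T0]=1 [LOAD]
3. CAS T0 → mem=2 r[T0]=1 [OK]
4. LOAD T0 → mem=2 r[T0]=2 [LOAD]
5. CAS T0 → mem=3 r[T0]=2 [OK]
6. CAS T1 → mem=3 r[T1]=1 [RETRY]
7. LOAD T1 → mem=3 r[T1]=3 [LOAD]
8. CAS T1 → mem=4 r[T1]=3 [OK]
9. LOAD T0 → mem=4 r[T0]=4 [LOAD]
10. LOAD T1 → mem=4 r[T1]=4 [LOAD]
11. CAS T0 → mem=5 r[T0]=4 [OK]
12. CAS T1 → mem=5 r[T1]=4 [RETRY]
13. LOAD T1 → mem=5 r[T1]=5 [LOAD]
14. CAS T1 → mem=6 r[T1]=5 [OK]
15. LOAD T1 → mem=6 r[T1]=6 [LOAD]
16. CAS T1 → mem=7 r[T1]=6 [OK]
Log disagrees first at step 12.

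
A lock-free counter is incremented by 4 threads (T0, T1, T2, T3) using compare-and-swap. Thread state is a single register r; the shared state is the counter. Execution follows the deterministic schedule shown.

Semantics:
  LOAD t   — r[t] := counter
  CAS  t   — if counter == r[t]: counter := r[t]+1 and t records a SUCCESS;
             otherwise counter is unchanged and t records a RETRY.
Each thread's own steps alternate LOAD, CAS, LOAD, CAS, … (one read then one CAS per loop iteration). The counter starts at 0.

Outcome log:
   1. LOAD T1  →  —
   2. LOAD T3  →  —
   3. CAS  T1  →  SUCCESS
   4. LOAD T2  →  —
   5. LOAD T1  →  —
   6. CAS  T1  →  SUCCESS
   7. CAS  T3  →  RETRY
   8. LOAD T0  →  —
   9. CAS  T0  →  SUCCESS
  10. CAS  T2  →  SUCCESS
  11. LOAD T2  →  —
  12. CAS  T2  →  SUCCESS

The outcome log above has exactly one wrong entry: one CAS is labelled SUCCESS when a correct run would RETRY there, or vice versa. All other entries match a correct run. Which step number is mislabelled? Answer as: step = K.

Re-executing:
#1 T1 reads 0
#2 T3 reads 0
#3 T1 CAS(0→1) writes; counter now 1
#4 T2 reads 1
#5 T1 reads 1
#6 T1 CAS(1→2) writes; counter now 2
#7 T3 CAS(0→1) fails; counter now 2
#8 T0 reads 2
#9 T0 CAS(2→3) writes; counter now 3
#10 T2 CAS(1→2) fails; counter now 3
#11 T2 reads 3
#12 T2 CAS(3→4) writes; counter now 4
Log disagrees first at step 10.

step = 10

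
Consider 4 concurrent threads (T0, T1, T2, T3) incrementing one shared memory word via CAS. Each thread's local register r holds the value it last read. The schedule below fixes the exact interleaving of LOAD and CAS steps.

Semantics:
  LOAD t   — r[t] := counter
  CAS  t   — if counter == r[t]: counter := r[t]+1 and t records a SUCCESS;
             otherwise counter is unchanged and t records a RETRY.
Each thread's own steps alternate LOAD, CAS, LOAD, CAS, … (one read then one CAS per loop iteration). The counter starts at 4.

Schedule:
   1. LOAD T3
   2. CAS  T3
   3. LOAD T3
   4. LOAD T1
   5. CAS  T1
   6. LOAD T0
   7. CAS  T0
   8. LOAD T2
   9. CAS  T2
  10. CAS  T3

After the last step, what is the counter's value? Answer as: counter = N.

counter = 8

[1] T3.load  rd  (counter 4, T3.r 4)
[2] T3.cas  hit  (counter 5, T3.r 4)
[3] T3.load  rd  (counter 5, T3.r 5)
[4] T1.load  rd  (counter 5, T1.r 5)
[5] T1.cas  hit  (counter 6, T1.r 5)
[6] T0.load  rd  (counter 6, T0.r 6)
[7] T0.cas  hit  (counter 7, T0.r 6)
[8] T2.load  rd  (counter 7, T2.r 7)
[9] T2.cas  hit  (counter 8, T2.r 7)
[10] T3.cas  miss  (counter 8, T3.r 5)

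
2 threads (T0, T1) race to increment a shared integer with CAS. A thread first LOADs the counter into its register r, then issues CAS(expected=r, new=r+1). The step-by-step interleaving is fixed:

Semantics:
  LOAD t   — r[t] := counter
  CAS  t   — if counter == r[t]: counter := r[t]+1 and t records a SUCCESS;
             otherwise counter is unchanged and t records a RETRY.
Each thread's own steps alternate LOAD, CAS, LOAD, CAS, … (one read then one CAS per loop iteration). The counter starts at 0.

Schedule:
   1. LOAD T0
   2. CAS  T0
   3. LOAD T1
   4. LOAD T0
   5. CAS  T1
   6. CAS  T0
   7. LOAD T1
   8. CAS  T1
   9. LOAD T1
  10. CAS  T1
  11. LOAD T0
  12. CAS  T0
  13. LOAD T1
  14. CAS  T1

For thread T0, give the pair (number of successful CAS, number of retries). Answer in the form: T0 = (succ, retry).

T0 = (2, 1)

T0 LOAD — after: cnt=0, r=0 — load
T0 CAS — after: cnt=1, r=0 — ok
T1 LOAD — after: cnt=1, r=1 — load
T0 LOAD — after: cnt=1, r=1 — load
T1 CAS — after: cnt=2, r=1 — ok
T0 CAS — after: cnt=2, r=1 — retry
T1 LOAD — after: cnt=2, r=2 — load
T1 CAS — after: cnt=3, r=2 — ok
T1 LOAD — after: cnt=3, r=3 — load
T1 CAS — after: cnt=4, r=3 — ok
T0 LOAD — after: cnt=4, r=4 — load
T0 CAS — after: cnt=5, r=4 — ok
T1 LOAD — after: cnt=5, r=5 — load
T1 CAS — after: cnt=6, r=5 — ok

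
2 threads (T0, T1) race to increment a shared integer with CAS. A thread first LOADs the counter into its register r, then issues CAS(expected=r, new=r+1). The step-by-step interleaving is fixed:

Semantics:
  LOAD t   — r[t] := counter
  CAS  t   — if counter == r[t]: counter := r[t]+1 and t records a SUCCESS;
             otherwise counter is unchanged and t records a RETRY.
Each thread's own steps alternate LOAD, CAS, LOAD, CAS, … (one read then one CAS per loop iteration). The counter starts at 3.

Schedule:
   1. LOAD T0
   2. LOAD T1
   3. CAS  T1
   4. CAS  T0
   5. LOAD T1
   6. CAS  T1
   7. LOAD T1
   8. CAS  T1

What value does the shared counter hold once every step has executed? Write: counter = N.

counter = 6

   1) LOAD T0:  M=3  r_T0=3
   2) LOAD T1:  M=3  r_T1=3
   3) CAS  T1:  M=4  r_T1=3 ✓
   4) CAS  T0:  M=4  r_T0=3 ✗
   5) LOAD T1:  M=4  r_T1=4
   6) CAS  T1:  M=5  r_T1=4 ✓
   7) LOAD T1:  M=5  r_T1=5
   8) CAS  T1:  M=6  r_T1=5 ✓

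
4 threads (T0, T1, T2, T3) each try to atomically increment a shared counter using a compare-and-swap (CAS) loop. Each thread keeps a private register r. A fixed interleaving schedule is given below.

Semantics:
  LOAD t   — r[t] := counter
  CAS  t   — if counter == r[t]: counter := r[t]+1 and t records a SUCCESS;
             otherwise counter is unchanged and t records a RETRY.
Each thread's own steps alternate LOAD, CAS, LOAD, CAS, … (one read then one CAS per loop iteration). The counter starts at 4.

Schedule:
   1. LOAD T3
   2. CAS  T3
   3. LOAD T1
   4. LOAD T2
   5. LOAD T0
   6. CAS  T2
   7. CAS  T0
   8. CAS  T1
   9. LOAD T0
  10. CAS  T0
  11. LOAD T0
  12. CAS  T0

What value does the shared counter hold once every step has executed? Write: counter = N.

counter = 8

T3 LOAD — after: cnt=4, r=4 — load
T3 CAS — after: cnt=5, r=4 — ok
T1 LOAD — after: cnt=5, r=5 — load
T2 LOAD — after: cnt=5, r=5 — load
T0 LOAD — after: cnt=5, r=5 — load
T2 CAS — after: cnt=6, r=5 — ok
T0 CAS — after: cnt=6, r=5 — retry
T1 CAS — after: cnt=6, r=5 — retry
T0 LOAD — after: cnt=6, r=6 — load
T0 CAS — after: cnt=7, r=6 — ok
T0 LOAD — after: cnt=7, r=7 — load
T0 CAS — after: cnt=8, r=7 — ok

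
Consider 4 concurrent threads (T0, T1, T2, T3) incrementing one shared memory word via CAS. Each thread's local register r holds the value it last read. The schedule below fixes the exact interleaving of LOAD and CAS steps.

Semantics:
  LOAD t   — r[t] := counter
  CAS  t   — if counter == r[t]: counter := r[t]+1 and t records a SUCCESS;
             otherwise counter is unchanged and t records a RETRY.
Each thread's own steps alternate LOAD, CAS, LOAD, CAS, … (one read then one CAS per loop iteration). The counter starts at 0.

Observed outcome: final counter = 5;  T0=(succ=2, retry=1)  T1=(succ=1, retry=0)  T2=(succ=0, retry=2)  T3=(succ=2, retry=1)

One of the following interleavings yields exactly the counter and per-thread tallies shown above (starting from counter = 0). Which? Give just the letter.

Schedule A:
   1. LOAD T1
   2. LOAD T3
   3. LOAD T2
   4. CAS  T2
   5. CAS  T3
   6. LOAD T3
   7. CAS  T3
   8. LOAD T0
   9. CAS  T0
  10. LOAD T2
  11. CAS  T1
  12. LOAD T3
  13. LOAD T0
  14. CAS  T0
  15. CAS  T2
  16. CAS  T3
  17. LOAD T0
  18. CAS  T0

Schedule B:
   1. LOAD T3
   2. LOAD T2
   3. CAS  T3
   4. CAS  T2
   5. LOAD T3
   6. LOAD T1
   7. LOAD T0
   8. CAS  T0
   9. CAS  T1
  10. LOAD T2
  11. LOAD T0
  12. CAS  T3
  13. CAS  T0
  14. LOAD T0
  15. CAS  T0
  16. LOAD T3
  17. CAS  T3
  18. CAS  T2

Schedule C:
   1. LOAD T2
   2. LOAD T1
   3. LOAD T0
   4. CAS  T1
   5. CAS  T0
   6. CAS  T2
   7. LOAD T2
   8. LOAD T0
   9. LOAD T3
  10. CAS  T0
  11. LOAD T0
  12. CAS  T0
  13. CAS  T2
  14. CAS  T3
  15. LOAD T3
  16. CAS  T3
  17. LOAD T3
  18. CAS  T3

Run C:
1. LOAD T2 → mem=0 r[T2]=0 [LOAD]
2. LOAD T1 → mem=0 r[T1]=0 [LOAD]
3. LOAD T0 → mem=0 r[T0]=0 [LOAD]
4. CAS T1 → mem=1 r[T1]=0 [OK]
5. CAS T0 → mem=1 r[T0]=0 [RETRY]
6. CAS T2 → mem=1 r[T2]=0 [RETRY]
7. LOAD T2 → mem=1 r[T2]=1 [LOAD]
8. LOAD T0 → mem=1 r[T0]=1 [LOAD]
9. LOAD T3 → mem=1 r[T3]=1 [LOAD]
10. CAS T0 → mem=2 r[T0]=1 [OK]
11. LOAD T0 → mem=2 r[T0]=2 [LOAD]
12. CAS T0 → mem=3 r[T0]=2 [OK]
13. CAS T2 → mem=3 r[T2]=1 [RETRY]
14. CAS T3 → mem=3 r[T3]=1 [RETRY]
15. LOAD T3 → mem=3 r[T3]=3 [LOAD]
16. CAS T3 → mem=4 r[T3]=3 [OK]
17. LOAD T3 → mem=4 r[T3]=4 [LOAD]
18. CAS T3 → mem=5 r[T3]=4 [OK]

C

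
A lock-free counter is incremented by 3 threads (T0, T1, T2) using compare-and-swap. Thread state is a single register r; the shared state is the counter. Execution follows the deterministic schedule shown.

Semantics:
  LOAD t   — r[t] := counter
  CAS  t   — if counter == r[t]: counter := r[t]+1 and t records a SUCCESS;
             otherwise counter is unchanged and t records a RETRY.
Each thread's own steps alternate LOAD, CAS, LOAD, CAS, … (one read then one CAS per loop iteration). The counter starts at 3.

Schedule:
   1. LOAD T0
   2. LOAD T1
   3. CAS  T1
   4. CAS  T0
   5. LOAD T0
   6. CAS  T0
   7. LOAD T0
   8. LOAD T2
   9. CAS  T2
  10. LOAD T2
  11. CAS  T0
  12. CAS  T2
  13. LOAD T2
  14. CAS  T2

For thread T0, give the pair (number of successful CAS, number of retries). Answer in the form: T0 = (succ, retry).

T0 = (1, 2)

[1] T0.load  rd  (counter 3, T0.r 3)
[2] T1.load  rd  (counter 3, T1.r 3)
[3] T1.cas  hit  (counter 4, T1.r 3)
[4] T0.cas  miss  (counter 4, T0.r 3)
[5] T0.load  rd  (counter 4, T0.r 4)
[6] T0.cas  hit  (counter 5, T0.r 4)
[7] T0.load  rd  (counter 5, T0.r 5)
[8] T2.load  rd  (counter 5, T2.r 5)
[9] T2.cas  hit  (counter 6, T2.r 5)
[10] T2.load  rd  (counter 6, T2.r 6)
[11] T0.cas  miss  (counter 6, T0.r 5)
[12] T2.cas  hit  (counter 7, T2.r 6)
[13] T2.load  rd  (counter 7, T2.r 7)
[14] T2.cas  hit  (counter 8, T2.r 7)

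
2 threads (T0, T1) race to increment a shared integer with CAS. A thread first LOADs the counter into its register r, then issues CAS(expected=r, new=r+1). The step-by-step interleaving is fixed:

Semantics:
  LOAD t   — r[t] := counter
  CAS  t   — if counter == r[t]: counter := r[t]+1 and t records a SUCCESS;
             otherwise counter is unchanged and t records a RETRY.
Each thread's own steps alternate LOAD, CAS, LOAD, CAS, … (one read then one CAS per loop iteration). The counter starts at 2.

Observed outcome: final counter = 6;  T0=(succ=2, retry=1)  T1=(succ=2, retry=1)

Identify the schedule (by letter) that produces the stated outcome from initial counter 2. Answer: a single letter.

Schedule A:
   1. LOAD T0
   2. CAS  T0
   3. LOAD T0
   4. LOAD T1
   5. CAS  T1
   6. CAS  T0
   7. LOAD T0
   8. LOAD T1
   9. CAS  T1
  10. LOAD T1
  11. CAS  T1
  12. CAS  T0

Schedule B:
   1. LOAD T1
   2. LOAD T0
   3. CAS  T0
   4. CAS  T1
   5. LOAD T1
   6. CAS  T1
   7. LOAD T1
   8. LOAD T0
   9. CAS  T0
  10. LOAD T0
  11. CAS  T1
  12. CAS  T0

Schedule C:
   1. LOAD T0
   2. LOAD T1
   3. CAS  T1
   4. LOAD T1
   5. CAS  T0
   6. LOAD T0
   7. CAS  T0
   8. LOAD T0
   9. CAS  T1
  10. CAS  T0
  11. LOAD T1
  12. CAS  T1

C

Run C:
[1] T0.load  rd  (counter 2, T0.r 2)
[2] T1.load  rd  (counter 2, T1.r 2)
[3] T1.cas  hit  (counter 3, T1.r 2)
[4] T1.load  rd  (counter 3, T1.r 3)
[5] T0.cas  miss  (counter 3, T0.r 2)
[6] T0.load  rd  (counter 3, T0.r 3)
[7] T0.cas  hit  (counter 4, T0.r 3)
[8] T0.load  rd  (counter 4, T0.r 4)
[9] T1.cas  miss  (counter 4, T1.r 3)
[10] T0.cas  hit  (counter 5, T0.r 4)
[11] T1.load  rd  (counter 5, T1.r 5)
[12] T1.cas  hit  (counter 6, T1.r 5)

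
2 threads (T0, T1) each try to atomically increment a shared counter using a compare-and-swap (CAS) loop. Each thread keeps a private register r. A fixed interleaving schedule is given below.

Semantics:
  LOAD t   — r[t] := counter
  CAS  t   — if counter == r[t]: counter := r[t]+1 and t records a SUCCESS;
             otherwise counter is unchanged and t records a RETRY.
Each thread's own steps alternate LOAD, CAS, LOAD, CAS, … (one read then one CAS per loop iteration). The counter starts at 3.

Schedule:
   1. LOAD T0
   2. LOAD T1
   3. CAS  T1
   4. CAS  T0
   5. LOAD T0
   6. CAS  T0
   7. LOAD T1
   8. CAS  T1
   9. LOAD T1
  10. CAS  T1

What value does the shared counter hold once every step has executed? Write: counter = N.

T0 LOAD — after: cnt=3, r=3 — load
T1 LOAD — after: cnt=3, r=3 — load
T1 CAS — after: cnt=4, r=3 — ok
T0 CAS — after: cnt=4, r=3 — retry
T0 LOAD — after: cnt=4, r=4 — load
T0 CAS — after: cnt=5, r=4 — ok
T1 LOAD — after: cnt=5, r=5 — load
T1 CAS — after: cnt=6, r=5 — ok
T1 LOAD — after: cnt=6, r=6 — load
T1 CAS — after: cnt=7, r=6 — ok

counter = 7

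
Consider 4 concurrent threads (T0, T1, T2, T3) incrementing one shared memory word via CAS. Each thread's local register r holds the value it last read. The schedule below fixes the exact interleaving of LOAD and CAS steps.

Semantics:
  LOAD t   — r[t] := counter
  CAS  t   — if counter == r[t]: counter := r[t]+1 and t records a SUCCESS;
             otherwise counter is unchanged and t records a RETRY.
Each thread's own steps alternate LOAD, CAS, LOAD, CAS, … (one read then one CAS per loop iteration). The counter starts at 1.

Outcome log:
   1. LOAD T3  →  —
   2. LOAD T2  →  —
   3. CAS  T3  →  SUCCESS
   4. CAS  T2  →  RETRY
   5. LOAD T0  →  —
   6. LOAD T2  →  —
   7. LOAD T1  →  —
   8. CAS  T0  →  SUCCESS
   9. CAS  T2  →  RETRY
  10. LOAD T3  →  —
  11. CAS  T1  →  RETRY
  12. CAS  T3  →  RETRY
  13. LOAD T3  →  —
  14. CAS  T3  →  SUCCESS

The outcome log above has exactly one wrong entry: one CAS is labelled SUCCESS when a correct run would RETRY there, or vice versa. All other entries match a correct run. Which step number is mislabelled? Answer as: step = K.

Reference trace:
#1 T3 reads 1
#2 T2 reads 1
#3 T3 CAS(1→2) writes; counter now 2
#4 T2 CAS(1→2) fails; counter now 2
#5 T0 reads 2
#6 T2 reads 2
#7 T1 reads 2
#8 T0 CAS(2→3) writes; counter now 3
#9 T2 CAS(2→3) fails; counter now 3
#10 T3 reads 3
#11 T1 CAS(2→3) fails; counter now 3
#12 T3 CAS(3→4) writes; counter now 4
#13 T3 reads 4
#14 T3 CAS(4→5) writes; counter now 5
Log disagrees first at step 12.

step = 12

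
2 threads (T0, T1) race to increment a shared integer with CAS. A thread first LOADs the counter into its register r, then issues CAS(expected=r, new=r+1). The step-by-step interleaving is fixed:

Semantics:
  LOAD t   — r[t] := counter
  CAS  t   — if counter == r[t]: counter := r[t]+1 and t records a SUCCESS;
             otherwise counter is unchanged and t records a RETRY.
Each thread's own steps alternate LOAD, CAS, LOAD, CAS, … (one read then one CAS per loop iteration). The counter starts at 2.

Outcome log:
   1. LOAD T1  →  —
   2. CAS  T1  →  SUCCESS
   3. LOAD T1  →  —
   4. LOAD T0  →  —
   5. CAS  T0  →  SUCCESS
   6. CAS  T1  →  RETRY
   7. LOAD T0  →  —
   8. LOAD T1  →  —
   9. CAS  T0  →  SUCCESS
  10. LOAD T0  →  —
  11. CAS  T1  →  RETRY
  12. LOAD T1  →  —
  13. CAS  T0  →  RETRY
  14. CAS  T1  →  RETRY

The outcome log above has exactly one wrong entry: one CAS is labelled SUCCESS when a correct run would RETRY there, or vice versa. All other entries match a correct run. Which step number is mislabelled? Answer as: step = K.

Re-executing:
   1) LOAD T1:  M=2  r_T1=2
   2) CAS  T1:  M=3  r_T1=2 ✓
   3) LOAD T1:  M=3  r_T1=3
   4) LOAD T0:  M=3  r_T0=3
   5) CAS  T0:  M=4  r_T0=3 ✓
   6) CAS  T1:  M=4  r_T1=3 ✗
   7) LOAD T0:  M=4  r_T0=4
   8) LOAD T1:  M=4  r_T1=4
   9) CAS  T0:  M=5  r_T0=4 ✓
  10) LOAD T0:  M=5  r_T0=5
  11) CAS  T1:  M=5  r_T1=4 ✗
  12) LOAD T1:  M=5  r_T1=5
  13) CAS  T0:  M=6  r_T0=5 ✓
  14) CAS  T1:  M=6  r_T1=5 ✗
Log disagrees first at step 13.

step = 13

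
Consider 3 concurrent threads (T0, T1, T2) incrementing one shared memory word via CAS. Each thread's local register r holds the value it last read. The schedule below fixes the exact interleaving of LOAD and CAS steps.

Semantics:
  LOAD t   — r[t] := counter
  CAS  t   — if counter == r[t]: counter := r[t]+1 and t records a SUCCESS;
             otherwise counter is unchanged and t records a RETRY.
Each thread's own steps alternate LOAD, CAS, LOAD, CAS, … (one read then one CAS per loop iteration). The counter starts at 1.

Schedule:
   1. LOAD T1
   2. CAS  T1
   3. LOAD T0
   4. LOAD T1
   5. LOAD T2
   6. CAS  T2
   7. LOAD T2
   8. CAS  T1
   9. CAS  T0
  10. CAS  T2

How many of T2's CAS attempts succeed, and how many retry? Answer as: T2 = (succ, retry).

T2 = (2, 0)

step 1: T1 LOAD ⇒ load; ctr=1 reg=1
step 2: T1 CAS ⇒ ok; ctr=2 reg=1
step 3: T0 LOAD ⇒ load; ctr=2 reg=2
step 4: T1 LOAD ⇒ load; ctr=2 reg=2
step 5: T2 LOAD ⇒ load; ctr=2 reg=2
step 6: T2 CAS ⇒ ok; ctr=3 reg=2
step 7: T2 LOAD ⇒ load; ctr=3 reg=3
step 8: T1 CAS ⇒ retry; ctr=3 reg=2
step 9: T0 CAS ⇒ retry; ctr=3 reg=2
step 10: T2 CAS ⇒ ok; ctr=4 reg=3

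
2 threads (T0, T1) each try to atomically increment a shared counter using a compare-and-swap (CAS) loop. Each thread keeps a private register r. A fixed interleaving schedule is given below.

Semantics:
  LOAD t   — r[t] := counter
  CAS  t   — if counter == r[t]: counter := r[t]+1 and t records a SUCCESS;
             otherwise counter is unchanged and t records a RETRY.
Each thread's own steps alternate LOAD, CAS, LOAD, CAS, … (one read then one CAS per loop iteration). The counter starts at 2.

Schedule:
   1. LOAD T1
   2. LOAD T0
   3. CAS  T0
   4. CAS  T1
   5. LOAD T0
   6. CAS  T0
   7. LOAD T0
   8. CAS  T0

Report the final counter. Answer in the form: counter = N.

counter = 5

1. LOAD T1 → mem=2 r[T1]=2 [LOAD]
2. LOAD T0 → mem=2 r[T0]=2 [LOAD]
3. CAS T0 → mem=3 r[T0]=2 [OK]
4. CAS T1 → mem=3 r[T1]=2 [RETRY]
5. LOAD T0 → mem=3 r[T0]=3 [LOAD]
6. CAS T0 → mem=4 r[T0]=3 [OK]
7. LOAD T0 → mem=4 r[T0]=4 [LOAD]
8. CAS T0 → mem=5 r[T0]=4 [OK]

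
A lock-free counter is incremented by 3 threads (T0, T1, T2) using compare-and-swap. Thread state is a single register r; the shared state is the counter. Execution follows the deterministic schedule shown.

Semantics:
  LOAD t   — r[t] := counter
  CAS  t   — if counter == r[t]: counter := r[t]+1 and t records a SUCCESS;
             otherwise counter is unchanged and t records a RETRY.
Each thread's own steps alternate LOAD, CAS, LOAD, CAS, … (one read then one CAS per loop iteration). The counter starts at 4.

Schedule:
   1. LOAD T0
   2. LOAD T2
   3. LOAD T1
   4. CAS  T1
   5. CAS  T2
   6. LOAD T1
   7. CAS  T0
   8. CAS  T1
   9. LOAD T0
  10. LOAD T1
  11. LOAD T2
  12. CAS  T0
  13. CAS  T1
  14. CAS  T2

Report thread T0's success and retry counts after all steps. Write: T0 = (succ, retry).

T0 = (1, 1)

1. LOAD T0 → mem=4 r[T0]=4 [LOAD]
2. LOAD T2 → mem=4 r[T2]=4 [LOAD]
3. LOAD T1 → mem=4 r[T1]=4 [LOAD]
4. CAS T1 → mem=5 r[T1]=4 [OK]
5. CAS T2 → mem=5 r[T2]=4 [RETRY]
6. LOAD T1 → mem=5 r[T1]=5 [LOAD]
7. CAS T0 → mem=5 r[T0]=4 [RETRY]
8. CAS T1 → mem=6 r[T1]=5 [OK]
9. LOAD T0 → mem=6 r[T0]=6 [LOAD]
10. LOAD T1 → mem=6 r[T1]=6 [LOAD]
11. LOAD T2 → mem=6 r[T2]=6 [LOAD]
12. CAS T0 → mem=7 r[T0]=6 [OK]
13. CAS T1 → mem=7 r[T1]=6 [RETRY]
14. CAS T2 → mem=7 r[T2]=6 [RETRY]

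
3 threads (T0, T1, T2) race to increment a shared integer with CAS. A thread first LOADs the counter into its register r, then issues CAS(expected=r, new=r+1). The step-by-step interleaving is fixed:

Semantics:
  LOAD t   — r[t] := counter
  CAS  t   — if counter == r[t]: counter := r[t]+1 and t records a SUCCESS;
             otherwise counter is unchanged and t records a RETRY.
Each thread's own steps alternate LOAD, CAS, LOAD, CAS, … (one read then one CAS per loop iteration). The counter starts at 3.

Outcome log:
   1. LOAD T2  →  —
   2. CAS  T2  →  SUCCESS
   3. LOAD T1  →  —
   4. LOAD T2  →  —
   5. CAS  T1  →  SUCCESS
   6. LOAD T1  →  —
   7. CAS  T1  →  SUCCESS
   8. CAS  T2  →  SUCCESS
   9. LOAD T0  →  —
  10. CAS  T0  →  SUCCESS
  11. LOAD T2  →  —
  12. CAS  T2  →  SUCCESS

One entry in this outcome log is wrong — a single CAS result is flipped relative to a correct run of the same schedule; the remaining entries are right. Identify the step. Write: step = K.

step = 8

Re-executing:
#1 T2 reads 3
#2 T2 CAS(3→4) writes; counter now 4
#3 T1 reads 4
#4 T2 reads 4
#5 T1 CAS(4→5) writes; counter now 5
#6 T1 reads 5
#7 T1 CAS(5→6) writes; counter now 6
#8 T2 CAS(4→5) fails; counter now 6
#9 T0 reads 6
#10 T0 CAS(6→7) writes; counter now 7
#11 T2 reads 7
#12 T2 CAS(7→8) writes; counter now 8
Log disagrees first at step 8.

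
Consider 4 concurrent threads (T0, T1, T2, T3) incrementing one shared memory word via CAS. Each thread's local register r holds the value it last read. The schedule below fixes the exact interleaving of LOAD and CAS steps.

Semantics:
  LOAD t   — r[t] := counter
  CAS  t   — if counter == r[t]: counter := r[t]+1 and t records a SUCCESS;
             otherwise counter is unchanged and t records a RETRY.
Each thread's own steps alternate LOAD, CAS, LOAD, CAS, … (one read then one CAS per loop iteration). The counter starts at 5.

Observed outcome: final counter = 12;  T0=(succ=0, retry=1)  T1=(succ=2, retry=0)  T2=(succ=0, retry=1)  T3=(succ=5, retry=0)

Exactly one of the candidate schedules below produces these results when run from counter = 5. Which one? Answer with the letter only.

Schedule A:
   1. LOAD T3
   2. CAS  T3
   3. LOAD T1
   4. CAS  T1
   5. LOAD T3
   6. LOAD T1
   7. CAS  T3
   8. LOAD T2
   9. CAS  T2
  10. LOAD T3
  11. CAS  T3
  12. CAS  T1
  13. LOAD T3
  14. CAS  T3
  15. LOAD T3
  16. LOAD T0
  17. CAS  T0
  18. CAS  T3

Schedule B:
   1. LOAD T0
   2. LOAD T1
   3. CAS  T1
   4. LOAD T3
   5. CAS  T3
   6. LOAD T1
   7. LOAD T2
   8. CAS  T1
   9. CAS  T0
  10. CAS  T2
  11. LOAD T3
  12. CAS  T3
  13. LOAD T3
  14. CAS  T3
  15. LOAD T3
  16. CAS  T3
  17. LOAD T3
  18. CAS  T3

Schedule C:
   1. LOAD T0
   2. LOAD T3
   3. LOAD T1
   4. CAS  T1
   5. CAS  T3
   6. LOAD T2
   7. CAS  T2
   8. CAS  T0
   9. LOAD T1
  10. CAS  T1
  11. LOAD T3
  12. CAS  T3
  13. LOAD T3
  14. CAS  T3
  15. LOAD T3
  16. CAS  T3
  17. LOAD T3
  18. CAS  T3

B

Tracing schedule B:
[1] T0.load  rd  (counter 5, T0.r 5)
[2] T1.load  rd  (counter 5, T1.r 5)
[3] T1.cas  hit  (counter 6, T1.r 5)
[4] T3.load  rd  (counter 6, T3.r 6)
[5] T3.cas  hit  (counter 7, T3.r 6)
[6] T1.load  rd  (counter 7, T1.r 7)
[7] T2.load  rd  (counter 7, T2.r 7)
[8] T1.cas  hit  (counter 8, T1.r 7)
[9] T0.cas  miss  (counter 8, T0.r 5)
[10] T2.cas  miss  (counter 8, T2.r 7)
[11] T3.load  rd  (counter 8, T3.r 8)
[12] T3.cas  hit  (counter 9, T3.r 8)
[13] T3.load  rd  (counter 9, T3.r 9)
[14] T3.cas  hit  (counter 10, T3.r 9)
[15] T3.load  rd  (counter 10, T3.r 10)
[16] T3.cas  hit  (counter 11, T3.r 10)
[17] T3.load  rd  (counter 11, T3.r 11)
[18] T3.cas  hit  (counter 12, T3.r 11)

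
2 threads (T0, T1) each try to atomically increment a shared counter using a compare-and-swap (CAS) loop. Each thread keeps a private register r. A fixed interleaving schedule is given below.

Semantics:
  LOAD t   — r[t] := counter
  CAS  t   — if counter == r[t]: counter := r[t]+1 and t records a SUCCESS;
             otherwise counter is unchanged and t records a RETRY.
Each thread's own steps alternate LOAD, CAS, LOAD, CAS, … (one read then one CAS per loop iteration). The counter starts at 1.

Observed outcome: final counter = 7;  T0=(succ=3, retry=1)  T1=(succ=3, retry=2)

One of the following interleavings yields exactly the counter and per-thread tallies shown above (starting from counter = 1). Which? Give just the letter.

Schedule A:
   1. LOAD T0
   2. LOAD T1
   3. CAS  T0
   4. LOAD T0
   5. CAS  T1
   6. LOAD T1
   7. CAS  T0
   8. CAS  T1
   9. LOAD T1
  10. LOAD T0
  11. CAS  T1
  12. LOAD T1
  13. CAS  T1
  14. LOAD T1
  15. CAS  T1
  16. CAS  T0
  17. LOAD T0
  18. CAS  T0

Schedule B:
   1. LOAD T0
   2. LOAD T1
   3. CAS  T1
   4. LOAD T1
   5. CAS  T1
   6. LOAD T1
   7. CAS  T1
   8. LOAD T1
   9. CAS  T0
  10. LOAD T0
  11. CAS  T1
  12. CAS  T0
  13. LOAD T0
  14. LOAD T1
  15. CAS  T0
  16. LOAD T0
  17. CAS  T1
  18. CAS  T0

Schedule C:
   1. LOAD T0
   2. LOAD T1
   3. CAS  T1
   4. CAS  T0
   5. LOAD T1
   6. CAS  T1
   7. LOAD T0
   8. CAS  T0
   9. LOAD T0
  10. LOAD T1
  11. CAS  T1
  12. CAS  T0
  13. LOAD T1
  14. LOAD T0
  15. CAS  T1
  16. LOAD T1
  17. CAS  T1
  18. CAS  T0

Tracing schedule A:
#1 T0 reads 1
#2 T1 reads 1
#3 T0 CAS(1→2) writes; counter now 2
#4 T0 reads 2
#5 T1 CAS(1→2) fails; counter now 2
#6 T1 reads 2
#7 T0 CAS(2→3) writes; counter now 3
#8 T1 CAS(2→3) fails; counter now 3
#9 T1 reads 3
#10 T0 reads 3
#11 T1 CAS(3→4) writes; counter now 4
#12 T1 reads 4
#13 T1 CAS(4→5) writes; counter now 5
#14 T1 reads 5
#15 T1 CAS(5→6) writes; counter now 6
#16 T0 CAS(3→4) fails; counter now 6
#17 T0 reads 6
#18 T0 CAS(6→7) writes; counter now 7

A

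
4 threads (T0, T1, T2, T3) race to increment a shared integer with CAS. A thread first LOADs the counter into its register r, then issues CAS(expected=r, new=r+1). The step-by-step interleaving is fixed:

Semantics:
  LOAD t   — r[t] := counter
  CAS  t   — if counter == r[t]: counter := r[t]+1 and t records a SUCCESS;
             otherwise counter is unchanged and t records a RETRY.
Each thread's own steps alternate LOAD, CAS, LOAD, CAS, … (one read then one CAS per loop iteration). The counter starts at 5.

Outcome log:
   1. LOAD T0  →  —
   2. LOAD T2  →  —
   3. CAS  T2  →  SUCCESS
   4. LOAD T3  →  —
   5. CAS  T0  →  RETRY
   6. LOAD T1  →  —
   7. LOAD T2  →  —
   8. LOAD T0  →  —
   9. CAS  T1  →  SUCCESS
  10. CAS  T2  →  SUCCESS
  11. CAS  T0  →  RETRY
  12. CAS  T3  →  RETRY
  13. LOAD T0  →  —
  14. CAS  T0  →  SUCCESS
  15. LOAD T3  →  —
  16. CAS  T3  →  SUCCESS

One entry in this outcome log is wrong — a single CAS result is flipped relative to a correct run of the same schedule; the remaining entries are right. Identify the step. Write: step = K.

step = 10

Correct run:
#1 T0 reads 5
#2 T2 reads 5
#3 T2 CAS(5→6) writes; counter now 6
#4 T3 reads 6
#5 T0 CAS(5→6) fails; counter now 6
#6 T1 reads 6
#7 T2 reads 6
#8 T0 reads 6
#9 T1 CAS(6→7) writes; counter now 7
#10 T2 CAS(6→7) fails; counter now 7
#11 T0 CAS(6→7) fails; counter now 7
#12 T3 CAS(6→7) fails; counter now 7
#13 T0 reads 7
#14 T0 CAS(7→8) writes; counter now 8
#15 T3 reads 8
#16 T3 CAS(8→9) writes; counter now 9
Mismatch at 10.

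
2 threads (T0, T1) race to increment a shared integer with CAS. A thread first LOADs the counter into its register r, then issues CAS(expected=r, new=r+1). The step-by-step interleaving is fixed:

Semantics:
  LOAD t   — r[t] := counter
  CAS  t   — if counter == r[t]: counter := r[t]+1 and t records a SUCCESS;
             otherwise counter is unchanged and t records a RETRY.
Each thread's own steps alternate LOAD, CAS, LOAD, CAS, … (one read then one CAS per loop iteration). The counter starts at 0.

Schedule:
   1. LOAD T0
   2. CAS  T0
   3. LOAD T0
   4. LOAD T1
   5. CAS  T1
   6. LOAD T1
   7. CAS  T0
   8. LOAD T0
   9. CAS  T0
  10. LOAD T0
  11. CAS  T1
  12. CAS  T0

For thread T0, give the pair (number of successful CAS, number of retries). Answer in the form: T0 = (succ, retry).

step 1: T0 LOAD ⇒ load; ctr=0 reg=0
step 2: T0 CAS ⇒ ok; ctr=1 reg=0
step 3: T0 LOAD ⇒ load; ctr=1 reg=1
step 4: T1 LOAD ⇒ load; ctr=1 reg=1
step 5: T1 CAS ⇒ ok; ctr=2 reg=1
step 6: T1 LOAD ⇒ load; ctr=2 reg=2
step 7: T0 CAS ⇒ retry; ctr=2 reg=1
step 8: T0 LOAD ⇒ load; ctr=2 reg=2
step 9: T0 CAS ⇒ ok; ctr=3 reg=2
step 10: T0 LOAD ⇒ load; ctr=3 reg=3
step 11: T1 CAS ⇒ retry; ctr=3 reg=2
step 12: T0 CAS ⇒ ok; ctr=4 reg=3

T0 = (3, 1)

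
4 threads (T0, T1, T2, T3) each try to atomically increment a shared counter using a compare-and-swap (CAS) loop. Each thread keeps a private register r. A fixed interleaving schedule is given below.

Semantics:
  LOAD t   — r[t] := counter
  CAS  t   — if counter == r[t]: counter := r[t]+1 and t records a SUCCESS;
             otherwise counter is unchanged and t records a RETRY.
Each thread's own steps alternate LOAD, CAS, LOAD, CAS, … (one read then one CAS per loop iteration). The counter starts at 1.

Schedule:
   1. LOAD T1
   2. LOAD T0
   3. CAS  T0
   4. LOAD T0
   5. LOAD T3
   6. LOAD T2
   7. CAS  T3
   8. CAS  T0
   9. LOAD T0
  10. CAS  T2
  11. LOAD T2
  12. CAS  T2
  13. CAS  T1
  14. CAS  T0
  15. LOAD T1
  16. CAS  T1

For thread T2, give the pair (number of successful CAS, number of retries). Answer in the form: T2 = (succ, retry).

T2 = (1, 1)

T1 LOAD — after: cnt=1, r=1 — load
T0 LOAD — after: cnt=1, r=1 — load
T0 CAS — after: cnt=2, r=1 — ok
T0 LOAD — after: cnt=2, r=2 — load
T3 LOAD — after: cnt=2, r=2 — load
T2 LOAD — after: cnt=2, r=2 — load
T3 CAS — after: cnt=3, r=2 — ok
T0 CAS — after: cnt=3, r=2 — retry
T0 LOAD — after: cnt=3, r=3 — load
T2 CAS — after: cnt=3, r=2 — retry
T2 LOAD — after: cnt=3, r=3 — load
T2 CAS — after: cnt=4, r=3 — ok
T1 CAS — after: cnt=4, r=1 — retry
T0 CAS — after: cnt=4, r=3 — retry
T1 LOAD — after: cnt=4, r=4 — load
T1 CAS — after: cnt=5, r=4 — ok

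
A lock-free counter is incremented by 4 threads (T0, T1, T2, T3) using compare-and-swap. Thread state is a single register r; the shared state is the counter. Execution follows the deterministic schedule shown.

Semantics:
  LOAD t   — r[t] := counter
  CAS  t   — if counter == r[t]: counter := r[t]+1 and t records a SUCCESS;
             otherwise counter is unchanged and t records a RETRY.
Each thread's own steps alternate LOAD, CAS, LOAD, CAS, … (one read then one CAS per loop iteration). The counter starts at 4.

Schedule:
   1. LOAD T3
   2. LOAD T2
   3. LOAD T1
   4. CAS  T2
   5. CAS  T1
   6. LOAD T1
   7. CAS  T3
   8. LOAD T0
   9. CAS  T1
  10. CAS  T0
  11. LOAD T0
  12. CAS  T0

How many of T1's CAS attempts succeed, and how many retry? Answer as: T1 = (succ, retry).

T3 LOAD — after: cnt=4, r=4 — load
T2 LOAD — after: cnt=4, r=4 — load
T1 LOAD — after: cnt=4, r=4 — load
T2 CAS — after: cnt=5, r=4 — ok
T1 CAS — after: cnt=5, r=4 — retry
T1 LOAD — after: cnt=5, r=5 — load
T3 CAS — after: cnt=5, r=4 — retry
T0 LOAD — after: cnt=5, r=5 — load
T1 CAS — after: cnt=6, r=5 — ok
T0 CAS — after: cnt=6, r=5 — retry
T0 LOAD — after: cnt=6, r=6 — load
T0 CAS — after: cnt=7, r=6 — ok

T1 = (1, 1)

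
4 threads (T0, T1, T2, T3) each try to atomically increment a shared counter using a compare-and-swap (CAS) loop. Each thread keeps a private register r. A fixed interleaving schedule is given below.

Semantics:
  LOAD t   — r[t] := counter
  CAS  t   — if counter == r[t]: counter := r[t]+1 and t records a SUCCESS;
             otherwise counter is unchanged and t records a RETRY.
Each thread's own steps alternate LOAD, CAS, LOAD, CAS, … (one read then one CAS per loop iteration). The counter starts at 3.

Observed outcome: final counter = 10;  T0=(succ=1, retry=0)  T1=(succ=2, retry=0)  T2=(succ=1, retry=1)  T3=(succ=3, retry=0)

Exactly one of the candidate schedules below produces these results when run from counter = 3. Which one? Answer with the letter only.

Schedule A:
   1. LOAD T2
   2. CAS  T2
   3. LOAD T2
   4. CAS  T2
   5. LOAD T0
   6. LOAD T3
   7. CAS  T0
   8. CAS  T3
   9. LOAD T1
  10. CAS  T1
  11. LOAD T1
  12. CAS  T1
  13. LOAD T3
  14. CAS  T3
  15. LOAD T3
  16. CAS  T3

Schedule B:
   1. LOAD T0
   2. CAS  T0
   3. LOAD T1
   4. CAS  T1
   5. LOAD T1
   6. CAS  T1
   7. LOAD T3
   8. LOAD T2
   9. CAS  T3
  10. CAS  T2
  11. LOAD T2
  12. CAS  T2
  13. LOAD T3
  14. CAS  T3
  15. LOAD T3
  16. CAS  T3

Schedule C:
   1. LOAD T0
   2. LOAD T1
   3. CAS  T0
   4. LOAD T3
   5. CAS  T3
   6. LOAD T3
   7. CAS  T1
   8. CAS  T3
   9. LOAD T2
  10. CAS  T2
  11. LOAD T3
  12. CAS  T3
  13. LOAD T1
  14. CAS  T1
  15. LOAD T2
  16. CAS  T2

B

Tracing schedule B:
T0 LOAD — after: cnt=3, r=3 — load
T0 CAS — after: cnt=4, r=3 — ok
T1 LOAD — after: cnt=4, r=4 — load
T1 CAS — after: cnt=5, r=4 — ok
T1 LOAD — after: cnt=5, r=5 — load
T1 CAS — after: cnt=6, r=5 — ok
T3 LOAD — after: cnt=6, r=6 — load
T2 LOAD — after: cnt=6, r=6 — load
T3 CAS — after: cnt=7, r=6 — ok
T2 CAS — after: cnt=7, r=6 — retry
T2 LOAD — after: cnt=7, r=7 — load
T2 CAS — after: cnt=8, r=7 — ok
T3 LOAD — after: cnt=8, r=8 — load
T3 CAS — after: cnt=9, r=8 — ok
T3 LOAD — after: cnt=9, r=9 — load
T3 CAS — after: cnt=10, r=9 — ok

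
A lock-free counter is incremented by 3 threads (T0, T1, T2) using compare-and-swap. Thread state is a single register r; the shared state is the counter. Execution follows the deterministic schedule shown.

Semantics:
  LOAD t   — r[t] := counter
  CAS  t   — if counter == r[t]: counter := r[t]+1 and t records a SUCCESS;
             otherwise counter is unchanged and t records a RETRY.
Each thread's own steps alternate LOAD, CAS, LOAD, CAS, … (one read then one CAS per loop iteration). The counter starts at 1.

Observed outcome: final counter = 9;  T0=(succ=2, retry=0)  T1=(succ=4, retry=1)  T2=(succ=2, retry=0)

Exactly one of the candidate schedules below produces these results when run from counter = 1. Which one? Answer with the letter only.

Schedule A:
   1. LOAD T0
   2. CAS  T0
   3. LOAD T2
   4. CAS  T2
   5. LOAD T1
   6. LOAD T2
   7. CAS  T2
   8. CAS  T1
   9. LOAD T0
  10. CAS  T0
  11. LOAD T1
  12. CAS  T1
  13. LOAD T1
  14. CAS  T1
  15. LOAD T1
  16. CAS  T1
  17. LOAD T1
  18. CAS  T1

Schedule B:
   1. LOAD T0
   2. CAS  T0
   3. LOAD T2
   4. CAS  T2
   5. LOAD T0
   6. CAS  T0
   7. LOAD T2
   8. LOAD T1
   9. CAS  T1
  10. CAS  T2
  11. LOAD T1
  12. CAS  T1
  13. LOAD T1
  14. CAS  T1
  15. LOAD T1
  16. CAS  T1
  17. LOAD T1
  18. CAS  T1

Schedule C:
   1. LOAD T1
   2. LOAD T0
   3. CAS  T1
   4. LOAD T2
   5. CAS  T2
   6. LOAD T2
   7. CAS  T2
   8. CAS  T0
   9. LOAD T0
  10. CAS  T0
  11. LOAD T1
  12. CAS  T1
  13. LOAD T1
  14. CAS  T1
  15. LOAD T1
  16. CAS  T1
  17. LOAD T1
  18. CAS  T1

Tracing schedule A:
[1] T0.load  rd  (counter 1, T0.r 1)
[2] T0.cas  hit  (counter 2, T0.r 1)
[3] T2.load  rd  (counter 2, T2.r 2)
[4] T2.cas  hit  (counter 3, T2.r 2)
[5] T1.load  rd  (counter 3, T1.r 3)
[6] T2.load  rd  (counter 3, T2.r 3)
[7] T2.cas  hit  (counter 4, T2.r 3)
[8] T1.cas  miss  (counter 4, T1.r 3)
[9] T0.load  rd  (counter 4, T0.r 4)
[10] T0.cas  hit  (counter 5, T0.r 4)
[11] T1.load  rd  (counter 5, T1.r 5)
[12] T1.cas  hit  (counter 6, T1.r 5)
[13] T1.load  rd  (counter 6, T1.r 6)
[14] T1.cas  hit  (counter 7, T1.r 6)
[15] T1.load  rd  (counter 7, T1.r 7)
[16] T1.cas  hit  (counter 8, T1.r 7)
[17] T1.load  rd  (counter 8, T1.r 8)
[18] T1.cas  hit  (counter 9, T1.r 8)

A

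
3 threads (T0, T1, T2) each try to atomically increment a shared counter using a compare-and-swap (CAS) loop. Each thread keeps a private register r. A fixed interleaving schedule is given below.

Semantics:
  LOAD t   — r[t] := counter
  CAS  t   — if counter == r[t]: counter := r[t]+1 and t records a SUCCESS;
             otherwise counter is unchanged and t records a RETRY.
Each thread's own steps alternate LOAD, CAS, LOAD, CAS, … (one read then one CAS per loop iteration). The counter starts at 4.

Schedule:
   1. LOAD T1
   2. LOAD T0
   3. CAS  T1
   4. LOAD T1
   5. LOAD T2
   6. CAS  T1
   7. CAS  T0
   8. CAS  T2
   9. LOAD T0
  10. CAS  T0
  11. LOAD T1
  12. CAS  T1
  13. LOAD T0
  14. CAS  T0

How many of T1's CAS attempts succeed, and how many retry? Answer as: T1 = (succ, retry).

T1 = (3, 0)

[1] T1.load  rd  (counter 4, T1.r 4)
[2] T0.load  rd  (counter 4, T0.r 4)
[3] T1.cas  hit  (counter 5, T1.r 4)
[4] T1.load  rd  (counter 5, T1.r 5)
[5] T2.load  rd  (counter 5, T2.r 5)
[6] T1.cas  hit  (counter 6, T1.r 5)
[7] T0.cas  miss  (counter 6, T0.r 4)
[8] T2.cas  miss  (counter 6, T2.r 5)
[9] T0.load  rd  (counter 6, T0.r 6)
[10] T0.cas  hit  (counter 7, T0.r 6)
[11] T1.load  rd  (counter 7, T1.r 7)
[12] T1.cas  hit  (counter 8, T1.r 7)
[13] T0.load  rd  (counter 8, T0.r 8)
[14] T0.cas  hit  (counter 9, T0.r 8)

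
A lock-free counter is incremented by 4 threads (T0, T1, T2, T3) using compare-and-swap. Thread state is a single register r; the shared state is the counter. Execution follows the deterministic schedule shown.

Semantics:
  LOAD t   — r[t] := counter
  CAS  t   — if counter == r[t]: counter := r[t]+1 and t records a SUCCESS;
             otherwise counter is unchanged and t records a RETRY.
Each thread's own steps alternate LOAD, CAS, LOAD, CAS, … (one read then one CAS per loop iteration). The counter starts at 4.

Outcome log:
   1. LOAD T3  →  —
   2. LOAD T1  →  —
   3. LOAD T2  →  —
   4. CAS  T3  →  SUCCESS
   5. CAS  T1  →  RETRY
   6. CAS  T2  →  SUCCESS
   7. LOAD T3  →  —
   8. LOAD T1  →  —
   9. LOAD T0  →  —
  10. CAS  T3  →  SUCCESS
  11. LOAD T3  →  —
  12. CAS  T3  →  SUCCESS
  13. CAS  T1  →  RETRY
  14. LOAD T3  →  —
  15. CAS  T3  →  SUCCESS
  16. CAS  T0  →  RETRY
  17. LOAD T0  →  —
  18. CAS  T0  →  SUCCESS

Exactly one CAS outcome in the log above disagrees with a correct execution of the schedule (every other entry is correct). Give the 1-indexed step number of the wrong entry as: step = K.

step = 6

Reference trace:
#1 T3 reads 4
#2 T1 reads 4
#3 T2 reads 4
#4 T3 CAS(4→5) writes; counter now 5
#5 T1 CAS(4→5) fails; counter now 5
#6 T2 CAS(4→5) fails; counter now 5
#7 T3 reads 5
#8 T1 reads 5
#9 T0 reads 5
#10 T3 CAS(5→6) writes; counter now 6
#11 T3 reads 6
#12 T3 CAS(6→7) writes; counter now 7
#13 T1 CAS(5→6) fails; counter now 7
#14 T3 reads 7
#15 T3 CAS(7→8) writes; counter now 8
#16 T0 CAS(5→6) fails; counter now 8
#17 T0 reads 8
#18 T0 CAS(8→9) writes; counter now 9
Mismatch at 6.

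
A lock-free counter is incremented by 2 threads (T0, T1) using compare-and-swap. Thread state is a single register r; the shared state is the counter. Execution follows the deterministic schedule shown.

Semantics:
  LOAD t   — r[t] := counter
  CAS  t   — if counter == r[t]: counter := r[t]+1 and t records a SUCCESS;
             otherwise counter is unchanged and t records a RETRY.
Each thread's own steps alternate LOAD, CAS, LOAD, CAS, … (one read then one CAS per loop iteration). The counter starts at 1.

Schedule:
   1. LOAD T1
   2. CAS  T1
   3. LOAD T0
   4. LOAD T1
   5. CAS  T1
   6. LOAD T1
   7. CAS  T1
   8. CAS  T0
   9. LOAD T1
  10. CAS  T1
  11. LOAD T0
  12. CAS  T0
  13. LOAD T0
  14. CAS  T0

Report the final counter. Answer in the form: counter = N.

counter = 7

   1) LOAD T1:  M=1  r_T1=1
   2) CAS  T1:  M=2  r_T1=1 ✓
   3) LOAD T0:  M=2  r_T0=2
   4) LOAD T1:  M=2  r_T1=2
   5) CAS  T1:  M=3  r_T1=2 ✓
   6) LOAD T1:  M=3  r_T1=3
   7) CAS  T1:  M=4  r_T1=3 ✓
   8) CAS  T0:  M=4  r_T0=2 ✗
   9) LOAD T1:  M=4  r_T1=4
  10) CAS  T1:  M=5  r_T1=4 ✓
  11) LOAD T0:  M=5  r_T0=5
  12) CAS  T0:  M=6  r_T0=5 ✓
  13) LOAD T0:  M=6  r_T0=6
  14) CAS  T0:  M=7  r_T0=6 ✓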